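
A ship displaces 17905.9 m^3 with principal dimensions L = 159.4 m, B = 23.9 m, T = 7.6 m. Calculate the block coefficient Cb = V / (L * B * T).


Formula: Cb = V / (L * B * T)
Step 1 — L * B * T = 159.4 * 23.9 * 7.6 = 28953.416 m^3
Step 2 — Cb = 17905.9 / 28953.416 ≈ 0.61844 (5 s.f.)

0.61844


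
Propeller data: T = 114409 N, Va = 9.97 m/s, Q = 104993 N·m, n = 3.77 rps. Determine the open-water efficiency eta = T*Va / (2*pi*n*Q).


Formula: eta = T * Va / (2 * pi * n * Q)
Step 1 — numerator = T * Va = 114409 * 9.97 = 1140657.73
Step 2 — 2 * pi * n = 2 * pi * 3.77 = 23.687609
Step 3 — denominator = 23.687609 * 104993 = 2487033.13
Step 4 — eta = 1140657.73 / 2487033.13 ≈ 0.45864 (5 s.f.)

0.45864


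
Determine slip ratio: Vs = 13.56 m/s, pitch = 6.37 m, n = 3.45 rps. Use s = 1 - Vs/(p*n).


Formula: s = 1 - Vs / (p * n)
Step 1 — p * n = 6.37 * 3.45 = 21.9765
Step 2 — Vs / (p*n) = 13.56 / 21.9765 = 0.617023 (6 d.p.)
Step 3 — s = 1 - 0.617023 = 0.382977

0.382977


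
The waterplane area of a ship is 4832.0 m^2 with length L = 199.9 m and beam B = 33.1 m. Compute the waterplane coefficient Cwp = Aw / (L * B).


Formula: Cwp = Aw / (L * B)
Step 1 — L * B = 199.9 * 33.1 = 6616.69 m^2
Step 2 — Cwp = 4832.0 / 6616.69 ≈ 0.73027 (5 s.f.)

0.73027


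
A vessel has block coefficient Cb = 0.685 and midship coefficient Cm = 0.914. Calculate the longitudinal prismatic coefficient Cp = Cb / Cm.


Formula: Cp = Cb / Cm
Substituting: Cp = 0.685 / 0.914
Result: Cp ≈ 0.74945 (5 s.f.)

0.74945


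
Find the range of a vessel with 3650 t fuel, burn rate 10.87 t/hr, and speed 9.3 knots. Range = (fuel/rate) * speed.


Formula: endurance = fuel / rate; range = endurance * speed
Step 1 — endurance = 3650 / 10.87 = 335.7866 hours
Step 2 — range = 335.7866 * 9.3 ≈ 3122.8 nautical miles (5 s.f.)

3122.8 NM


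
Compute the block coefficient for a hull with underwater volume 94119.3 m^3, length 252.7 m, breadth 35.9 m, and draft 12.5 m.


Formula: Cb = V / (L * B * T)
Step 1 — L * B * T = 252.7 * 35.9 * 12.5 = 113399.125 m^3
Step 2 — Cb = 94119.3 / 113399.125 ≈ 0.82998 (5 s.f.)

0.82998


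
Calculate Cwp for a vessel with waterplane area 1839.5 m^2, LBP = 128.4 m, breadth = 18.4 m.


Formula: Cwp = Aw / (L * B)
Step 1 — L * B = 128.4 * 18.4 = 2362.56 m^2
Step 2 — Cwp = 1839.5 / 2362.56 ≈ 0.77860 (5 s.f.)

0.77860


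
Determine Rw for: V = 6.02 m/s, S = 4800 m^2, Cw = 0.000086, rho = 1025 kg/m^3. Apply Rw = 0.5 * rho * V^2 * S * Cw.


Formula: Rw = 0.5 * rho * V^2 * S * Cw
Step 1 — V^2 = 6.02^2 = 36.2404
Step 2 — 0.5 * rho * V^2 = 0.5 * 1025 * 36.2404 = 18573.205
Step 3 — Rw = 18573.205 * 4800 * 0.000086 ≈ 7667.0 N (5 s.f.)

7667.0 N


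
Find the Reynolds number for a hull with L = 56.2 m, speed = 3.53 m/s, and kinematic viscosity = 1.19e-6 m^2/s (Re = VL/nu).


Formula: Re = V * L / nu
Step 1 — V * L = 3.53 * 56.2 = 198.386 m^2/s
Step 2 — Re = 198.386 / 1.19e-6 = 1.67e+08

1.67e+08


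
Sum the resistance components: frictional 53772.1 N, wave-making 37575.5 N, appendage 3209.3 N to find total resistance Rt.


Formula: Rt = Rf + Rw + Ra
Substituting: Rt = 53772.1 + 37575.5 + 3209.3
Result: Rt = 94556.9 N

94556.9 N


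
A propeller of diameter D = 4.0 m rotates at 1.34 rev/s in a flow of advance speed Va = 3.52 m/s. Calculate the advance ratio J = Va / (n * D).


Formula: J = Va / (n * D)
Step 1 — n * D = 1.34 * 4.0 = 5.36
Step 2 — J = 3.52 / 5.36 ≈ 0.65672 (5 s.f.)

0.65672


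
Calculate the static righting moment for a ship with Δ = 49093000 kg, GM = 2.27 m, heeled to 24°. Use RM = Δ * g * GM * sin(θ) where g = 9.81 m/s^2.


Formula: GZ = GM * sin(theta); RM = disp * g * GZ
Step 1 — GZ = 2.27 * sin(24°) = 2.27 * 0.406737 = 0.923293 m
Step 2 — RM = 49093000 * 9.81 * 0.923293 ≈ 444660000 N·m (5 s.f.)

444660000 N·m


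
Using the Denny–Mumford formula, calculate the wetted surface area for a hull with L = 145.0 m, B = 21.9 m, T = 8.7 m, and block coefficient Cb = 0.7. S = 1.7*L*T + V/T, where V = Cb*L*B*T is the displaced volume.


Formula: S = 1.7*L*T + V/T with V = Cb*L*B*T, i.e. S = L * (1.7*T + Cb*B)
Step 1 — 1.7*T = 1.7 * 8.7 = 14.79 m
Step 2 — Cb*B = 0.7 * 21.9 = 15.33 m
Step 3 — 1.7*T + Cb*B = 14.79 + 15.33 = 30.12 m
Step 4 — S = 145.0 * 30.12 ≈ 4367.4 m^2 (5 s.f.)

4367.4 m^2


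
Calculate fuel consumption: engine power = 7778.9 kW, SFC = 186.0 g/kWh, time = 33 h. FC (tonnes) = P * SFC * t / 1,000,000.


Formula: FC (tonnes) = P * SFC * t / 1,000,000
Step 1 — P * SFC * t = 7778.9 * 186.0 * 33 = 47746888.2 g
Step 2 — FC (tonnes) = 47746888.2 / 1,000,000 ≈ 47.747 tonnes (5 s.f.)

47.747 tonnes


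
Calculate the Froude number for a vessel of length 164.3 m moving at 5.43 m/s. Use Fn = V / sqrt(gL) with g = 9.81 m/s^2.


Formula: Fn = V / sqrt(g * L)
Step 1 — g * L = 9.81 * 164.3 = 1611.783
Step 2 — sqrt(g * L) = sqrt(1611.783) = 40.147017
Step 3 — Fn = 5.43 / 40.147017 ≈ 0.13525 (5 s.f.)

0.13525


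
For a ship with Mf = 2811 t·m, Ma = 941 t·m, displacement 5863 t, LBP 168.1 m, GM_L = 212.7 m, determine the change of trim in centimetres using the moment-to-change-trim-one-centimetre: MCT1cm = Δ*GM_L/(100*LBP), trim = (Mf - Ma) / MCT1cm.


Formula: net trimming moment = Mf - Ma; MCT1cm = Δ*GM_L/(100*LBP); trim = net moment / MCT1cm
Step 1 — net trimming moment = 2811 - 941 = 1870 t·m
Step 2 — MCT1cm = 5863 * 212.7 / (100 * 168.1) = 74.1856 t·m/cm
Step 3 — trim = 1870 / 74.1856 ≈ 25.207 cm (5 s.f.)

25.207 cm


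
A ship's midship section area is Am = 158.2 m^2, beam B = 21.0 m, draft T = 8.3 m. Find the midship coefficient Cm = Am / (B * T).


Formula: Cm = Am / (B * T)
Step 1 — B * T = 21.0 * 8.3 = 174.3 m^2
Step 2 — Cm = 158.2 / 174.3 ≈ 0.90763 (5 s.f.)

0.90763


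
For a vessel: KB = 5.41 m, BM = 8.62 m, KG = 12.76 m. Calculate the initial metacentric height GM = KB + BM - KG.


Formula: GM = KB + BM - KG
Step 1 — KM = KB + BM = 5.41 + 8.62 = 14.03 m
Step 2 — GM = KM - KG = 14.03 - 12.76 = 1.27 m

1.27 m


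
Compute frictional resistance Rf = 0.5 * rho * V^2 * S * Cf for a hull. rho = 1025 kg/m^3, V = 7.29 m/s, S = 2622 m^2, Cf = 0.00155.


Formula: Rf = 0.5 * rho * V^2 * S * Cf
Step 1 — V^2 = 7.29^2 = 53.1441
Step 2 — 0.5 * rho * V^2 = 0.5 * 1025 * 53.1441 = 27236.35125
Step 3 — Rf = 27236.35125 * 2622 * 0.00155 ≈ 110690 N (5 s.f.)

110690 N


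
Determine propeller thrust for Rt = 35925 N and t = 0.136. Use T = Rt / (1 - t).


Formula: T = Rt / (1 - t)
Step 1 — (1 - t) = 1 - 0.136 = 0.864
Step 2 — T = 35925 / 0.864 ≈ 41580 N (5 s.f.)

41580 N


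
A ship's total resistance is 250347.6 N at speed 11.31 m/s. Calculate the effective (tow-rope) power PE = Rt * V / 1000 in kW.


Formula: PE = Rt * V / 1000 (kW)
Step 1 — PE (W) = 250347.6 * 11.31 = 2831431.356 W
Step 2 — PE (kW) = 2831431.356 / 1000 ≈ 2831.4 kW (5 s.f.)

2831.4 kW


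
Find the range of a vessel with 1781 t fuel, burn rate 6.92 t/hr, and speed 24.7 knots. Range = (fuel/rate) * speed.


Formula: endurance = fuel / rate; range = endurance * speed
Step 1 — endurance = 1781 / 6.92 = 257.3699 hours
Step 2 — range = 257.3699 * 24.7 ≈ 6357.0 nautical miles (5 s.f.)

6357.0 NM


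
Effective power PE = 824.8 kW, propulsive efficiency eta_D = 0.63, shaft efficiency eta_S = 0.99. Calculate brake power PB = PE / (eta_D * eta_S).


Formula: PB = PE / (eta_D * eta_S)
Step 1 — combined efficiency = eta_D * eta_S = 0.63 * 0.99 = 0.6237
Step 2 — PB = 824.8 / 0.6237 ≈ 1322.4 kW (5 s.f.)

1322.4 kW


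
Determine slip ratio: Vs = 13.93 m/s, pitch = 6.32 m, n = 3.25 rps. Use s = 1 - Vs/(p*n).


Formula: s = 1 - Vs / (p * n)
Step 1 — p * n = 6.32 * 3.25 = 20.54
Step 2 — Vs / (p*n) = 13.93 / 20.54 = 0.678189 (6 d.p.)
Step 3 — s = 1 - 0.678189 = 0.321811

0.321811


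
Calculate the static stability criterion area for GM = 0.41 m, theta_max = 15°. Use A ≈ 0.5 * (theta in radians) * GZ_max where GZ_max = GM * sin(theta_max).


Formula: GZ_max = GM * sin(theta); Area = 0.5 * theta_rad * GZ_max
Step 1 — GZ_max = 0.41 * sin(15°) = 0.41 * 0.258819 = 0.106116 m
Step 2 — theta_rad = 15 * pi/180 = 0.261799 rad
Step 3 — Area = 0.5 * 0.261799 * 0.106116 ≈ 0.013891 m·rad (5 s.f.)

0.013891 m·rad


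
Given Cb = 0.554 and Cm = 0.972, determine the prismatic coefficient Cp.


Formula: Cp = Cb / Cm
Substituting: Cp = 0.554 / 0.972
Result: Cp ≈ 0.56996 (5 s.f.)

0.56996


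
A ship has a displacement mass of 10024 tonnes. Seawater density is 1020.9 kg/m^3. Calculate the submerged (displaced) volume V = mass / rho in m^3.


Formula: V = mass / rho
Step 1 — convert tonnes to kg: 10024 t * 1000 = 10024000 kg
Step 2 — V = 10024000 / 1020.9 ≈ 9818.8 m^3 (5 s.f.)

9818.8 m^3


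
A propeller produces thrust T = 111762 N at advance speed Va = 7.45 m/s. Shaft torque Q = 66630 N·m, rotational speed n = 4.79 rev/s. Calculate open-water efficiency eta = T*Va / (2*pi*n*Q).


Formula: eta = T * Va / (2 * pi * n * Q)
Step 1 — numerator = T * Va = 111762 * 7.45 = 832626.9
Step 2 — 2 * pi * n = 2 * pi * 4.79 = 30.096458
Step 3 — denominator = 30.096458 * 66630 = 2005327.0
Step 4 — eta = 832626.9 / 2005327.0 ≈ 0.41521 (5 s.f.)

0.41521


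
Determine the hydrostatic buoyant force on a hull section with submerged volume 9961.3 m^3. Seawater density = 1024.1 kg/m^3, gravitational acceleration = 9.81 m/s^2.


Formula: Fb = rho * g * V
Substituting: Fb = 1024.1 * 9.81 * 9961.3
Intermediate: 1024.1 * 9.81 = 10046.421
Result: Fb = 10046.421 * 9961.3 ≈ 100080000 N (5 s.f.)

100080000 N


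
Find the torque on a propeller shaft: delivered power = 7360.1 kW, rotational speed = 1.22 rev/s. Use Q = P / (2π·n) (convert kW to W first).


Formula: Q = P_W / (2 * pi * n)
Step 1 — P_W = 7360.1 kW * 1000 = 7360100.0 W
Step 2 — 2 * pi * n = 2 * pi * 1.22 = 7.665486
Step 3 — Q = 7360100.0 / 7.665486 ≈ 960160 N·m (5 s.f.)

960160 N·m


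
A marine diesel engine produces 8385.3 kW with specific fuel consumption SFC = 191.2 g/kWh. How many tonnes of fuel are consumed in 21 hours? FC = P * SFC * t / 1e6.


Formula: FC (tonnes) = P * SFC * t / 1,000,000
Step 1 — P * SFC * t = 8385.3 * 191.2 * 21 = 33668656.56 g
Step 2 — FC (tonnes) = 33668656.56 / 1,000,000 ≈ 33.669 tonnes (5 s.f.)

33.669 tonnes


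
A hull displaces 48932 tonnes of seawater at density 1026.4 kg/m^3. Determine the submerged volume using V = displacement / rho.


Formula: V = mass / rho
Step 1 — convert tonnes to kg: 48932 t * 1000 = 48932000 kg
Step 2 — V = 48932000 / 1026.4 ≈ 47673 m^3 (5 s.f.)

47673 m^3


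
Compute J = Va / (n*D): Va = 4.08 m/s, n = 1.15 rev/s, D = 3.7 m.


Formula: J = Va / (n * D)
Step 1 — n * D = 1.15 * 3.7 = 4.255
Step 2 — J = 4.08 / 4.255 ≈ 0.95887 (5 s.f.)

0.95887


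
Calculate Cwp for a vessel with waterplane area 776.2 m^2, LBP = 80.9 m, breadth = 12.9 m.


Formula: Cwp = Aw / (L * B)
Step 1 — L * B = 80.9 * 12.9 = 1043.61 m^2
Step 2 — Cwp = 776.2 / 1043.61 ≈ 0.74376 (5 s.f.)

0.74376


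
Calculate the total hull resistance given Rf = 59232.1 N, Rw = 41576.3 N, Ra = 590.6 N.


Formula: Rt = Rf + Rw + Ra
Substituting: Rt = 59232.1 + 41576.3 + 590.6
Result: Rt = 101399.0 N

101399.0 N


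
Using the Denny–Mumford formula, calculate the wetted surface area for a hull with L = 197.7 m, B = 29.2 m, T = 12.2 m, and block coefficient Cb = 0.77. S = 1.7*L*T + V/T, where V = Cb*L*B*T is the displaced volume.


Formula: S = 1.7*L*T + V/T with V = Cb*L*B*T, i.e. S = L * (1.7*T + Cb*B)
Step 1 — 1.7*T = 1.7 * 12.2 = 20.74 m
Step 2 — Cb*B = 0.77 * 29.2 = 22.484 m
Step 3 — 1.7*T + Cb*B = 20.74 + 22.484 = 43.224 m
Step 4 — S = 197.7 * 43.224 ≈ 8545.4 m^2 (5 s.f.)

8545.4 m^2


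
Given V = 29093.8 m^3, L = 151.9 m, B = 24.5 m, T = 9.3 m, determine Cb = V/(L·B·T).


Formula: Cb = V / (L * B * T)
Step 1 — L * B * T = 151.9 * 24.5 * 9.3 = 34610.415 m^3
Step 2 — Cb = 29093.8 / 34610.415 ≈ 0.84061 (5 s.f.)

0.84061


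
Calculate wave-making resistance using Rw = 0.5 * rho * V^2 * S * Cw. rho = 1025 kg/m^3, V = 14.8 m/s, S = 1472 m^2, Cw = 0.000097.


Formula: Rw = 0.5 * rho * V^2 * S * Cw
Step 1 — V^2 = 14.8^2 = 219.04
Step 2 — 0.5 * rho * V^2 = 0.5 * 1025 * 219.04 = 112258.0
Step 3 — Rw = 112258.0 * 1472 * 0.000097 ≈ 16029 N (5 s.f.)

16029 N


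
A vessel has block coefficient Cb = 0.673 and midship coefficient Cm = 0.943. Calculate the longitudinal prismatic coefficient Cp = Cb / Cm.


Formula: Cp = Cb / Cm
Substituting: Cp = 0.673 / 0.943
Result: Cp ≈ 0.71368 (5 s.f.)

0.71368


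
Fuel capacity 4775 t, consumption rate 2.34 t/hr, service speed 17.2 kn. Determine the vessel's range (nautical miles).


Formula: endurance = fuel / rate; range = endurance * speed
Step 1 — endurance = 4775 / 2.34 = 2040.5983 hours
Step 2 — range = 2040.5983 * 17.2 ≈ 35098 nautical miles (5 s.f.)

35098 NM


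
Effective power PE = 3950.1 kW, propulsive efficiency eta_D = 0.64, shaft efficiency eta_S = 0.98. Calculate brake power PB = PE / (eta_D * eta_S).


Formula: PB = PE / (eta_D * eta_S)
Step 1 — combined efficiency = eta_D * eta_S = 0.64 * 0.98 = 0.6272
Step 2 — PB = 3950.1 / 0.6272 ≈ 6298.0 kW (5 s.f.)

6298.0 kW


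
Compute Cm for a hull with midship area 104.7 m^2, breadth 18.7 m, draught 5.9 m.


Formula: Cm = Am / (B * T)
Step 1 — B * T = 18.7 * 5.9 = 110.33 m^2
Step 2 — Cm = 104.7 / 110.33 ≈ 0.94897 (5 s.f.)

0.94897


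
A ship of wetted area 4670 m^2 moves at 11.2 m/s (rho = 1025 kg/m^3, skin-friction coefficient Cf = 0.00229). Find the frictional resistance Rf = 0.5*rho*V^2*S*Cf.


Formula: Rf = 0.5 * rho * V^2 * S * Cf
Step 1 — V^2 = 11.2^2 = 125.44
Step 2 — 0.5 * rho * V^2 = 0.5 * 1025 * 125.44 = 64288.0
Step 3 — Rf = 64288.0 * 4670 * 0.00229 ≈ 687520 N (5 s.f.)

687520 N


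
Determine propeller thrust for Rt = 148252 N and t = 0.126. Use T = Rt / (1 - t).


Formula: T = Rt / (1 - t)
Step 1 — (1 - t) = 1 - 0.126 = 0.874
Step 2 — T = 148252 / 0.874 ≈ 169620 N (5 s.f.)

169620 N


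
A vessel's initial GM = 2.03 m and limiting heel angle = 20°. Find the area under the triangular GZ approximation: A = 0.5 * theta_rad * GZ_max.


Formula: GZ_max = GM * sin(theta); Area = 0.5 * theta_rad * GZ_max
Step 1 — GZ_max = 2.03 * sin(20°) = 2.03 * 0.34202 = 0.694301 m
Step 2 — theta_rad = 20 * pi/180 = 0.349066 rad
Step 3 — Area = 0.5 * 0.349066 * 0.694301 ≈ 0.12118 m·rad (5 s.f.)

0.12118 m·rad


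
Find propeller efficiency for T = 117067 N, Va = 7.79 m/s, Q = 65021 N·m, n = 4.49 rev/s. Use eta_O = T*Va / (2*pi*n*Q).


Formula: eta = T * Va / (2 * pi * n * Q)
Step 1 — numerator = T * Va = 117067 * 7.79 = 911951.93
Step 2 — 2 * pi * n = 2 * pi * 4.49 = 28.211502
Step 3 — denominator = 28.211502 * 65021 = 1834340.07
Step 4 — eta = 911951.93 / 1834340.07 ≈ 0.49716 (5 s.f.)

0.49716


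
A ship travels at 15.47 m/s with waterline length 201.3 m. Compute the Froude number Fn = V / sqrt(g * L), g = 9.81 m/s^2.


Formula: Fn = V / sqrt(g * L)
Step 1 — g * L = 9.81 * 201.3 = 1974.753
Step 2 — sqrt(g * L) = sqrt(1974.753) = 44.438193
Step 3 — Fn = 15.47 / 44.438193 ≈ 0.34812 (5 s.f.)

0.34812


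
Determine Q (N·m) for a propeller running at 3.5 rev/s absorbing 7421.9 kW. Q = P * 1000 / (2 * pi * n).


Formula: Q = P_W / (2 * pi * n)
Step 1 — P_W = 7421.9 kW * 1000 = 7421900.0 W
Step 2 — 2 * pi * n = 2 * pi * 3.5 = 21.991149
Step 3 — Q = 7421900.0 / 21.991149 ≈ 337490 N·m (5 s.f.)

337490 N·m


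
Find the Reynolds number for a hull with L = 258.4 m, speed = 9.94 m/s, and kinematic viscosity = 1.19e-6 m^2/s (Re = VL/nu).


Formula: Re = V * L / nu
Step 1 — V * L = 9.94 * 258.4 = 2568.496 m^2/s
Step 2 — Re = 2568.496 / 1.19e-6 = 2.16e+09

2.16e+09


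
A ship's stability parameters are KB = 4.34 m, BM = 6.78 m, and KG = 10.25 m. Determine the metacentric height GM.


Formula: GM = KB + BM - KG
Step 1 — KM = KB + BM = 4.34 + 6.78 = 11.12 m
Step 2 — GM = KM - KG = 11.12 - 10.25 = 0.87 m

0.87 m


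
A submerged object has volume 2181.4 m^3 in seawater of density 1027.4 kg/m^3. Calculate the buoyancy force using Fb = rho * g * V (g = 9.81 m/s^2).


Formula: Fb = rho * g * V
Substituting: Fb = 1027.4 * 9.81 * 2181.4
Intermediate: 1027.4 * 9.81 = 10078.794
Result: Fb = 10078.794 * 2181.4 ≈ 21986000 N (5 s.f.)

21986000 N


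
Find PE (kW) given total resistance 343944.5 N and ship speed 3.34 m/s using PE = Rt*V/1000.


Formula: PE = Rt * V / 1000 (kW)
Step 1 — PE (W) = 343944.5 * 3.34 = 1148774.63 W
Step 2 — PE (kW) = 1148774.63 / 1000 ≈ 1148.8 kW (5 s.f.)

1148.8 kW


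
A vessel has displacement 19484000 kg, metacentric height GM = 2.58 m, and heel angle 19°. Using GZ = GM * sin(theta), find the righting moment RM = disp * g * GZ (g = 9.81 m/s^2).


Formula: GZ = GM * sin(theta); RM = disp * g * GZ
Step 1 — GZ = 2.58 * sin(19°) = 2.58 * 0.325568 = 0.839965 m
Step 2 — RM = 19484000 * 9.81 * 0.839965 ≈ 160550000 N·m (5 s.f.)

160550000 N·m


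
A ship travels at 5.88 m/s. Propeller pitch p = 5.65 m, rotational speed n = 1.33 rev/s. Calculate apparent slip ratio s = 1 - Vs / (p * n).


Formula: s = 1 - Vs / (p * n)
Step 1 — p * n = 5.65 * 1.33 = 7.5145
Step 2 — Vs / (p*n) = 5.88 / 7.5145 = 0.782487 (6 d.p.)
Step 3 — s = 1 - 0.782487 = 0.217513

0.217513


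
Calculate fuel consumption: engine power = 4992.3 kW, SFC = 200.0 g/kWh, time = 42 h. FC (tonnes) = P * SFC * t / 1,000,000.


Formula: FC (tonnes) = P * SFC * t / 1,000,000
Step 1 — P * SFC * t = 4992.3 * 200.0 * 42 = 41935320.0 g
Step 2 — FC (tonnes) = 41935320.0 / 1,000,000 ≈ 41.935 tonnes (5 s.f.)

41.935 tonnes


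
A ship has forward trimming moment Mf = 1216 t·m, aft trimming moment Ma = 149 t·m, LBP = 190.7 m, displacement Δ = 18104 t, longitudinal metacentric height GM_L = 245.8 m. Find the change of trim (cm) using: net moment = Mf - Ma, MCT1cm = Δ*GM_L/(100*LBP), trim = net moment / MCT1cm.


Formula: net trimming moment = Mf - Ma; MCT1cm = Δ*GM_L/(100*LBP); trim = net moment / MCT1cm
Step 1 — net trimming moment = 1216 - 149 = 1067 t·m
Step 2 — MCT1cm = 18104 * 245.8 / (100 * 190.7) = 233.3489 t·m/cm
Step 3 — trim = 1067 / 233.3489 ≈ 4.5726 cm (5 s.f.)

4.5726 cm


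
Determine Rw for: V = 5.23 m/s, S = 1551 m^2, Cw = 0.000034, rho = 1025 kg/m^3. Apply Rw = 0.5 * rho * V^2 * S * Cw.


Formula: Rw = 0.5 * rho * V^2 * S * Cw
Step 1 — V^2 = 5.23^2 = 27.3529
Step 2 — 0.5 * rho * V^2 = 0.5 * 1025 * 27.3529 = 14018.36125
Step 3 — Rw = 14018.36125 * 1551 * 0.000034 ≈ 739.24 N (5 s.f.)

739.24 N


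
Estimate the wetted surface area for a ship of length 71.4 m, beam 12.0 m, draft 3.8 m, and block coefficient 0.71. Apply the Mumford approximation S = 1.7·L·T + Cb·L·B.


Formula: S = 1.7*L*T + V/T with V = Cb*L*B*T, i.e. S = L * (1.7*T + Cb*B)
Step 1 — 1.7*T = 1.7 * 3.8 = 6.46 m
Step 2 — Cb*B = 0.71 * 12.0 = 8.52 m
Step 3 — 1.7*T + Cb*B = 6.46 + 8.52 = 14.98 m
Step 4 — S = 71.4 * 14.98 ≈ 1069.6 m^2 (5 s.f.)

1069.6 m^2


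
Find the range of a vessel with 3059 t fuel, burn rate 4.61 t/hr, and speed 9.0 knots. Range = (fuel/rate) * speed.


Formula: endurance = fuel / rate; range = endurance * speed
Step 1 — endurance = 3059 / 4.61 = 663.5575 hours
Step 2 — range = 663.5575 * 9.0 ≈ 5972.0 nautical miles (5 s.f.)

5972.0 NM


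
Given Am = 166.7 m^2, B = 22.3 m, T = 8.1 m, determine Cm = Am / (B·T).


Formula: Cm = Am / (B * T)
Step 1 — B * T = 22.3 * 8.1 = 180.63 m^2
Step 2 — Cm = 166.7 / 180.63 ≈ 0.92288 (5 s.f.)

0.92288


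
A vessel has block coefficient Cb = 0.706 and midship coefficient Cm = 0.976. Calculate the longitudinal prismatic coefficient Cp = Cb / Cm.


Formula: Cp = Cb / Cm
Substituting: Cp = 0.706 / 0.976
Result: Cp ≈ 0.72336 (5 s.f.)

0.72336


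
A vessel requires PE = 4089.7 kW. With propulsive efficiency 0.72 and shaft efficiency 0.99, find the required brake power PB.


Formula: PB = PE / (eta_D * eta_S)
Step 1 — combined efficiency = eta_D * eta_S = 0.72 * 0.99 = 0.7128
Step 2 — PB = 4089.7 / 0.7128 ≈ 5737.5 kW (5 s.f.)

5737.5 kW


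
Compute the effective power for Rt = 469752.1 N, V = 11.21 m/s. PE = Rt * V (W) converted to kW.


Formula: PE = Rt * V / 1000 (kW)
Step 1 — PE (W) = 469752.1 * 11.21 = 5265921.041 W
Step 2 — PE (kW) = 5265921.041 / 1000 ≈ 5265.9 kW (5 s.f.)

5265.9 kW


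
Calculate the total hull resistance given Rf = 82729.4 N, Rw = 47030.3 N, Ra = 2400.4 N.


Formula: Rt = Rf + Rw + Ra
Substituting: Rt = 82729.4 + 47030.3 + 2400.4
Result: Rt = 132160.1 N

132160.1 N


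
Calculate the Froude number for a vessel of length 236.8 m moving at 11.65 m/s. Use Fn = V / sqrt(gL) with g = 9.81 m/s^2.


Formula: Fn = V / sqrt(g * L)
Step 1 — g * L = 9.81 * 236.8 = 2323.008
Step 2 — sqrt(g * L) = sqrt(2323.008) = 48.197593
Step 3 — Fn = 11.65 / 48.197593 ≈ 0.24171 (5 s.f.)

0.24171


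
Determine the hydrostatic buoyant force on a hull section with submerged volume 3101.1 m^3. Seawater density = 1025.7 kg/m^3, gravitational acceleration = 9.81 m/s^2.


Formula: Fb = rho * g * V
Substituting: Fb = 1025.7 * 9.81 * 3101.1
Intermediate: 1025.7 * 9.81 = 10062.117
Result: Fb = 10062.117 * 3101.1 ≈ 31204000 N (5 s.f.)

31204000 N


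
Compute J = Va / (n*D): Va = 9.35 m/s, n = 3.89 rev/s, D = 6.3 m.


Formula: J = Va / (n * D)
Step 1 — n * D = 3.89 * 6.3 = 24.507
Step 2 — J = 9.35 / 24.507 ≈ 0.38152 (5 s.f.)

0.38152


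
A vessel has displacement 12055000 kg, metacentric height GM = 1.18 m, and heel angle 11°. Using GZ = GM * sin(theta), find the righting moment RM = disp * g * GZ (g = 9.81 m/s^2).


Formula: GZ = GM * sin(theta); RM = disp * g * GZ
Step 1 — GZ = 1.18 * sin(11°) = 1.18 * 0.190809 = 0.225155 m
Step 2 — RM = 12055000 * 9.81 * 0.225155 ≈ 26627000 N·m (5 s.f.)

26627000 N·m


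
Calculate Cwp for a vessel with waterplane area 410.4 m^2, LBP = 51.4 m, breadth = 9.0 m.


Formula: Cwp = Aw / (L * B)
Step 1 — L * B = 51.4 * 9.0 = 462.6 m^2
Step 2 — Cwp = 410.4 / 462.6 ≈ 0.88716 (5 s.f.)

0.88716


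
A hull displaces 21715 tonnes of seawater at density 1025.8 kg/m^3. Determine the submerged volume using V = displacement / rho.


Formula: V = mass / rho
Step 1 — convert tonnes to kg: 21715 t * 1000 = 21715000 kg
Step 2 — V = 21715000 / 1025.8 ≈ 21169 m^3 (5 s.f.)

21169 m^3


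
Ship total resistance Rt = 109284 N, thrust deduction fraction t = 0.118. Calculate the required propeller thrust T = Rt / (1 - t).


Formula: T = Rt / (1 - t)
Step 1 — (1 - t) = 1 - 0.118 = 0.882
Step 2 — T = 109284 / 0.882 ≈ 123900 N (5 s.f.)

123900 N


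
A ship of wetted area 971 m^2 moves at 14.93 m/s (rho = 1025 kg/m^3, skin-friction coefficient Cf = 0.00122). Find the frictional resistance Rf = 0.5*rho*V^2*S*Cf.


Formula: Rf = 0.5 * rho * V^2 * S * Cf
Step 1 — V^2 = 14.93^2 = 222.9049
Step 2 — 0.5 * rho * V^2 = 0.5 * 1025 * 222.9049 = 114238.76125
Step 3 — Rf = 114238.76125 * 971 * 0.00122 ≈ 135330 N (5 s.f.)

135330 N


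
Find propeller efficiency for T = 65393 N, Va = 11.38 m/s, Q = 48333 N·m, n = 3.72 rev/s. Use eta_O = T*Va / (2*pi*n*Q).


Formula: eta = T * Va / (2 * pi * n * Q)
Step 1 — numerator = T * Va = 65393 * 11.38 = 744172.34
Step 2 — 2 * pi * n = 2 * pi * 3.72 = 23.373449
Step 3 — denominator = 23.373449 * 48333 = 1129708.91
Step 4 — eta = 744172.34 / 1129708.91 ≈ 0.65873 (5 s.f.)

0.65873


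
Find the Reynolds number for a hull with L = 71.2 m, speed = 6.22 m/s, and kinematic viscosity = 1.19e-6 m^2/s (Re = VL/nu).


Formula: Re = V * L / nu
Step 1 — V * L = 6.22 * 71.2 = 442.864 m^2/s
Step 2 — Re = 442.864 / 1.19e-6 = 3.72e+08

3.72e+08


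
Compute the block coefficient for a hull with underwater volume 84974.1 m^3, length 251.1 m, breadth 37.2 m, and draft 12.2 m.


Formula: Cb = V / (L * B * T)
Step 1 — L * B * T = 251.1 * 37.2 * 12.2 = 113959.224 m^3
Step 2 — Cb = 84974.1 / 113959.224 ≈ 0.74565 (5 s.f.)

0.74565


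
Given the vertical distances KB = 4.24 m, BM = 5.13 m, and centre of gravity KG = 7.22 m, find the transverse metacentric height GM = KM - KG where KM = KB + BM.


Formula: GM = KB + BM - KG
Step 1 — KM = KB + BM = 4.24 + 5.13 = 9.37 m
Step 2 — GM = KM - KG = 9.37 - 7.22 = 2.15 m

2.15 m


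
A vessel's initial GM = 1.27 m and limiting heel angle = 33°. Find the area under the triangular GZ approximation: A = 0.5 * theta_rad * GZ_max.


Formula: GZ_max = GM * sin(theta); Area = 0.5 * theta_rad * GZ_max
Step 1 — GZ_max = 1.27 * sin(33°) = 1.27 * 0.544639 = 0.691692 m
Step 2 — theta_rad = 33 * pi/180 = 0.575959 rad
Step 3 — Area = 0.5 * 0.575959 * 0.691692 ≈ 0.19919 m·rad (5 s.f.)

0.19919 m·rad


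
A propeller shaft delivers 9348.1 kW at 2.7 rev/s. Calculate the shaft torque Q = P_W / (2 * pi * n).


Formula: Q = P_W / (2 * pi * n)
Step 1 — P_W = 9348.1 kW * 1000 = 9348100.0 W
Step 2 — 2 * pi * n = 2 * pi * 2.7 = 16.9646
Step 3 — Q = 9348100.0 / 16.9646 ≈ 551040 N·m (5 s.f.)

551040 N·m


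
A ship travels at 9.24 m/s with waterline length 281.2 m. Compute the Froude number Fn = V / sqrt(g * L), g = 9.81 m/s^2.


Formula: Fn = V / sqrt(g * L)
Step 1 — g * L = 9.81 * 281.2 = 2758.572
Step 2 — sqrt(g * L) = sqrt(2758.572) = 52.52211
Step 3 — Fn = 9.24 / 52.52211 ≈ 0.17593 (5 s.f.)

0.17593


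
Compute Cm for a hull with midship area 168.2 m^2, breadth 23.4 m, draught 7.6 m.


Formula: Cm = Am / (B * T)
Step 1 — B * T = 23.4 * 7.6 = 177.84 m^2
Step 2 — Cm = 168.2 / 177.84 ≈ 0.94579 (5 s.f.)

0.94579


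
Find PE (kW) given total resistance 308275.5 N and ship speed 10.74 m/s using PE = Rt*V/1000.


Formula: PE = Rt * V / 1000 (kW)
Step 1 — PE (W) = 308275.5 * 10.74 = 3310878.87 W
Step 2 — PE (kW) = 3310878.87 / 1000 ≈ 3310.9 kW (5 s.f.)

3310.9 kW


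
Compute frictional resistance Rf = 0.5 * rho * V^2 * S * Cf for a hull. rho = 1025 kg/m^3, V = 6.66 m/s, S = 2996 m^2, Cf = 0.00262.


Formula: Rf = 0.5 * rho * V^2 * S * Cf
Step 1 — V^2 = 6.66^2 = 44.3556
Step 2 — 0.5 * rho * V^2 = 0.5 * 1025 * 44.3556 = 22732.245
Step 3 — Rf = 22732.245 * 2996 * 0.00262 ≈ 178440 N (5 s.f.)

178440 N


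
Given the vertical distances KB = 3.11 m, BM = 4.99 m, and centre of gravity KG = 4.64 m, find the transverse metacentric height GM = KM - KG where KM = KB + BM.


Formula: GM = KB + BM - KG
Step 1 — KM = KB + BM = 3.11 + 4.99 = 8.1 m
Step 2 — GM = KM - KG = 8.1 - 4.64 = 3.46 m

3.46 m


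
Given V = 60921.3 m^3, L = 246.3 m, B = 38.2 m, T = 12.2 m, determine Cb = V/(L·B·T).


Formula: Cb = V / (L * B * T)
Step 1 — L * B * T = 246.3 * 38.2 * 12.2 = 114785.652 m^3
Step 2 — Cb = 60921.3 / 114785.652 ≈ 0.53074 (5 s.f.)

0.53074


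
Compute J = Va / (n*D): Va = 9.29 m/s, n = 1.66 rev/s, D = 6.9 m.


Formula: J = Va / (n * D)
Step 1 — n * D = 1.66 * 6.9 = 11.454
Step 2 — J = 9.29 / 11.454 ≈ 0.81107 (5 s.f.)

0.81107


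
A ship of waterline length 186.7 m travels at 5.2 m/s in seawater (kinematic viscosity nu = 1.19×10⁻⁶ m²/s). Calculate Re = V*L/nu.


Formula: Re = V * L / nu
Step 1 — V * L = 5.2 * 186.7 = 970.84 m^2/s
Step 2 — Re = 970.84 / 1.19e-6 = 8.16e+08

8.16e+08


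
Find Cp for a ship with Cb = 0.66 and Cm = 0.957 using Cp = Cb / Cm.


Formula: Cp = Cb / Cm
Substituting: Cp = 0.66 / 0.957
Result: Cp ≈ 0.68966 (5 s.f.)

0.68966


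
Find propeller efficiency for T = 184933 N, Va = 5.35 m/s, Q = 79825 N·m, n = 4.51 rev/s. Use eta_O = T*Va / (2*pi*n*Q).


Formula: eta = T * Va / (2 * pi * n * Q)
Step 1 — numerator = T * Va = 184933 * 5.35 = 989391.55
Step 2 — 2 * pi * n = 2 * pi * 4.51 = 28.337166
Step 3 — denominator = 28.337166 * 79825 = 2262014.28
Step 4 — eta = 989391.55 / 2262014.28 ≈ 0.43739 (5 s.f.)

0.43739


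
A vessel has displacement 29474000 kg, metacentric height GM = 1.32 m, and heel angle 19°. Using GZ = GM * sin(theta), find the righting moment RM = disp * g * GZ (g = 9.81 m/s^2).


Formula: GZ = GM * sin(theta); RM = disp * g * GZ
Step 1 — GZ = 1.32 * sin(19°) = 1.32 * 0.325568 = 0.42975 m
Step 2 — RM = 29474000 * 9.81 * 0.42975 ≈ 124260000 N·m (5 s.f.)

124260000 N·m


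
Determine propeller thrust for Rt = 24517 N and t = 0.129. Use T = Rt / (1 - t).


Formula: T = Rt / (1 - t)
Step 1 — (1 - t) = 1 - 0.129 = 0.871
Step 2 — T = 24517 / 0.871 ≈ 28148 N (5 s.f.)

28148 N


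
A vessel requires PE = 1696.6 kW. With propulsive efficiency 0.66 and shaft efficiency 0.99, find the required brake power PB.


Formula: PB = PE / (eta_D * eta_S)
Step 1 — combined efficiency = eta_D * eta_S = 0.66 * 0.99 = 0.6534
Step 2 — PB = 1696.6 / 0.6534 ≈ 2596.6 kW (5 s.f.)

2596.6 kW


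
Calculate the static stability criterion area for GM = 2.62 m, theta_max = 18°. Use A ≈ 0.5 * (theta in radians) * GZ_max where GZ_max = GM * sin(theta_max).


Formula: GZ_max = GM * sin(theta); Area = 0.5 * theta_rad * GZ_max
Step 1 — GZ_max = 2.62 * sin(18°) = 2.62 * 0.309017 = 0.809625 m
Step 2 — theta_rad = 18 * pi/180 = 0.314159 rad
Step 3 — Area = 0.5 * 0.314159 * 0.809625 ≈ 0.12718 m·rad (5 s.f.)

0.12718 m·rad


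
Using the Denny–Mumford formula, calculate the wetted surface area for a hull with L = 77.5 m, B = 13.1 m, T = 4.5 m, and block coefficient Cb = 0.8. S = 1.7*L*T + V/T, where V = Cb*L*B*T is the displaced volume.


Formula: S = 1.7*L*T + V/T with V = Cb*L*B*T, i.e. S = L * (1.7*T + Cb*B)
Step 1 — 1.7*T = 1.7 * 4.5 = 7.65 m
Step 2 — Cb*B = 0.8 * 13.1 = 10.48 m
Step 3 — 1.7*T + Cb*B = 7.65 + 10.48 = 18.13 m
Step 4 — S = 77.5 * 18.13 ≈ 1405.1 m^2 (5 s.f.)

1405.1 m^2


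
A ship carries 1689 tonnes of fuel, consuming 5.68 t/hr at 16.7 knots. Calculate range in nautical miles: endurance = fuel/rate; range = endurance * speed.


Formula: endurance = fuel / rate; range = endurance * speed
Step 1 — endurance = 1689 / 5.68 = 297.3592 hours
Step 2 — range = 297.3592 * 16.7 ≈ 4965.9 nautical miles (5 s.f.)

4965.9 NM


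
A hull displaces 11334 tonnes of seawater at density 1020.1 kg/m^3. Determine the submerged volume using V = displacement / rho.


Formula: V = mass / rho
Step 1 — convert tonnes to kg: 11334 t * 1000 = 11334000 kg
Step 2 — V = 11334000 / 1020.1 ≈ 11111 m^3 (5 s.f.)

11111 m^3


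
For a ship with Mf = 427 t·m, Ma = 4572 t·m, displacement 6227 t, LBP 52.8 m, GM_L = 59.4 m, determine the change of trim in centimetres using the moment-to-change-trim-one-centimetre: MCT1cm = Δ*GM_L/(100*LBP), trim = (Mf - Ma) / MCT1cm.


Formula: net trimming moment = Mf - Ma; MCT1cm = Δ*GM_L/(100*LBP); trim = net moment / MCT1cm
Step 1 — net trimming moment = 427 - 4572 = -4145 t·m
Step 2 — MCT1cm = 6227 * 59.4 / (100 * 52.8) = 70.0537 t·m/cm
Step 3 — trim = -4145 / 70.0537 ≈ -59.169 cm (5 s.f.)

-59.169 cm


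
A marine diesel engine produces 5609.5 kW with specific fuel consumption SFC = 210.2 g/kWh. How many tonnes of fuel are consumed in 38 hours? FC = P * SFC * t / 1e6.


Formula: FC (tonnes) = P * SFC * t / 1,000,000
Step 1 — P * SFC * t = 5609.5 * 210.2 * 38 = 44806442.2 g
Step 2 — FC (tonnes) = 44806442.2 / 1,000,000 ≈ 44.806 tonnes (5 s.f.)

44.806 tonnes


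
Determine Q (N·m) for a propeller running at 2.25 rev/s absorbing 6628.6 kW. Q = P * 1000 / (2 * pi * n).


Formula: Q = P_W / (2 * pi * n)
Step 1 — P_W = 6628.6 kW * 1000 = 6628600.0 W
Step 2 — 2 * pi * n = 2 * pi * 2.25 = 14.137167
Step 3 — Q = 6628600.0 / 14.137167 ≈ 468880 N·m (5 s.f.)

468880 N·m


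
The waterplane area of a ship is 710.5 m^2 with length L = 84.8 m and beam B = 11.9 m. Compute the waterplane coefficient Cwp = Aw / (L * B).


Formula: Cwp = Aw / (L * B)
Step 1 — L * B = 84.8 * 11.9 = 1009.12 m^2
Step 2 — Cwp = 710.5 / 1009.12 ≈ 0.70408 (5 s.f.)

0.70408


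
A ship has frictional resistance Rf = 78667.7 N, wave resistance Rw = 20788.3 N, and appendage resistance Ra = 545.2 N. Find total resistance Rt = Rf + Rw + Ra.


Formula: Rt = Rf + Rw + Ra
Substituting: Rt = 78667.7 + 20788.3 + 545.2
Result: Rt = 100001.2 N

100001.2 N


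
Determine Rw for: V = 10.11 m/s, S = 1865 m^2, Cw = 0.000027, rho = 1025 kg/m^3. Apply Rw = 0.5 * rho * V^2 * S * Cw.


Formula: Rw = 0.5 * rho * V^2 * S * Cw
Step 1 — V^2 = 10.11^2 = 102.2121
Step 2 — 0.5 * rho * V^2 = 0.5 * 1025 * 102.2121 = 52383.70125
Step 3 — Rw = 52383.70125 * 1865 * 0.000027 ≈ 2637.8 N (5 s.f.)

2637.8 N


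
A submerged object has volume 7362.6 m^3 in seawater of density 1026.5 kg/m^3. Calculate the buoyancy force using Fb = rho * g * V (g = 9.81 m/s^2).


Formula: Fb = rho * g * V
Substituting: Fb = 1026.5 * 9.81 * 7362.6
Intermediate: 1026.5 * 9.81 = 10069.965
Result: Fb = 10069.965 * 7362.6 ≈ 74141000 N (5 s.f.)

74141000 N


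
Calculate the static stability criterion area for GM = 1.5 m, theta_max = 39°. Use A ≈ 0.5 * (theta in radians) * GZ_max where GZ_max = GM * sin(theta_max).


Formula: GZ_max = GM * sin(theta); Area = 0.5 * theta_rad * GZ_max
Step 1 — GZ_max = 1.5 * sin(39°) = 1.5 * 0.62932 = 0.94398 m
Step 2 — theta_rad = 39 * pi/180 = 0.680678 rad
Step 3 — Area = 0.5 * 0.680678 * 0.94398 ≈ 0.32127 m·rad (5 s.f.)

0.32127 m·rad


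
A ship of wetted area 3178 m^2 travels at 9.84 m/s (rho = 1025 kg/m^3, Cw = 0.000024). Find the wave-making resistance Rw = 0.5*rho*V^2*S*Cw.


Formula: Rw = 0.5 * rho * V^2 * S * Cw
Step 1 — V^2 = 9.84^2 = 96.8256
Step 2 — 0.5 * rho * V^2 = 0.5 * 1025 * 96.8256 = 49623.12
Step 3 — Rw = 49623.12 * 3178 * 0.000024 ≈ 3784.9 N (5 s.f.)

3784.9 N


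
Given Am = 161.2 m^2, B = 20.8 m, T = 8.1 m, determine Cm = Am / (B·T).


Formula: Cm = Am / (B * T)
Step 1 — B * T = 20.8 * 8.1 = 168.48 m^2
Step 2 — Cm = 161.2 / 168.48 ≈ 0.95679 (5 s.f.)

0.95679


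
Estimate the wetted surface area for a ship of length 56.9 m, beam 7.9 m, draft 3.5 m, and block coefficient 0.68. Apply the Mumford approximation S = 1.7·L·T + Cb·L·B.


Formula: S = 1.7*L*T + V/T with V = Cb*L*B*T, i.e. S = L * (1.7*T + Cb*B)
Step 1 — 1.7*T = 1.7 * 3.5 = 5.95 m
Step 2 — Cb*B = 0.68 * 7.9 = 5.372 m
Step 3 — 1.7*T + Cb*B = 5.95 + 5.372 = 11.322 m
Step 4 — S = 56.9 * 11.322 ≈ 644.22 m^2 (5 s.f.)

644.22 m^2


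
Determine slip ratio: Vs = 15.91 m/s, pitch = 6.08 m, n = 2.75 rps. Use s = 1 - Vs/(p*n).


Formula: s = 1 - Vs / (p * n)
Step 1 — p * n = 6.08 * 2.75 = 16.72
Step 2 — Vs / (p*n) = 15.91 / 16.72 = 0.951555 (6 d.p.)
Step 3 — s = 1 - 0.951555 = 0.048445

0.048445


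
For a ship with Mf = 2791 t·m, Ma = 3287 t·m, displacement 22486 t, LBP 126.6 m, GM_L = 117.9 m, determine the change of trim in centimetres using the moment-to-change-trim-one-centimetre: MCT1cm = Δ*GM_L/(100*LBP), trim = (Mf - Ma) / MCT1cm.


Formula: net trimming moment = Mf - Ma; MCT1cm = Δ*GM_L/(100*LBP); trim = net moment / MCT1cm
Step 1 — net trimming moment = 2791 - 3287 = -496 t·m
Step 2 — MCT1cm = 22486 * 117.9 / (100 * 126.6) = 209.4075 t·m/cm
Step 3 — trim = -496 / 209.4075 ≈ -2.3686 cm (5 s.f.)

-2.3686 cm


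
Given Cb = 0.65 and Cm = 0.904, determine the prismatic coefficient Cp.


Formula: Cp = Cb / Cm
Substituting: Cp = 0.65 / 0.904
Result: Cp ≈ 0.71903 (5 s.f.)

0.71903


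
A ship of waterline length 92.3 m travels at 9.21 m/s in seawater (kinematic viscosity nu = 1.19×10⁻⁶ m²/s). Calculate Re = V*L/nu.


Formula: Re = V * L / nu
Step 1 — V * L = 9.21 * 92.3 = 850.083 m^2/s
Step 2 — Re = 850.083 / 1.19e-6 = 7.14e+08

7.14e+08


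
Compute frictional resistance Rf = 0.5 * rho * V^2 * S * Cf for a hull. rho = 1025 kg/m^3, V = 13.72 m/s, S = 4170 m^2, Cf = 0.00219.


Formula: Rf = 0.5 * rho * V^2 * S * Cf
Step 1 — V^2 = 13.72^2 = 188.2384
Step 2 — 0.5 * rho * V^2 = 0.5 * 1025 * 188.2384 = 96472.18
Step 3 — Rf = 96472.18 * 4170 * 0.00219 ≈ 881010 N (5 s.f.)

881010 N


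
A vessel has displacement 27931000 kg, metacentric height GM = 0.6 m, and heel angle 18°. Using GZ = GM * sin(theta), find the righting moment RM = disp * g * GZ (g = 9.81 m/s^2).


Formula: GZ = GM * sin(theta); RM = disp * g * GZ
Step 1 — GZ = 0.6 * sin(18°) = 0.6 * 0.309017 = 0.18541 m
Step 2 — RM = 27931000 * 9.81 * 0.18541 ≈ 50803000 N·m (5 s.f.)

50803000 N·m


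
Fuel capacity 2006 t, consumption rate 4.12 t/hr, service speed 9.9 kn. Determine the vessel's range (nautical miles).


Formula: endurance = fuel / rate; range = endurance * speed
Step 1 — endurance = 2006 / 4.12 = 486.8932 hours
Step 2 — range = 486.8932 * 9.9 ≈ 4820.2 nautical miles (5 s.f.)

4820.2 NM


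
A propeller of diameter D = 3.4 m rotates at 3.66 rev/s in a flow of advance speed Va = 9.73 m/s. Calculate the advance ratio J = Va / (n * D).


Formula: J = Va / (n * D)
Step 1 — n * D = 3.66 * 3.4 = 12.444
Step 2 — J = 9.73 / 12.444 ≈ 0.78190 (5 s.f.)

0.78190


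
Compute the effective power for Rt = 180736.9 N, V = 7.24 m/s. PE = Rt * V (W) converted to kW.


Formula: PE = Rt * V / 1000 (kW)
Step 1 — PE (W) = 180736.9 * 7.24 = 1308535.156 W
Step 2 — PE (kW) = 1308535.156 / 1000 ≈ 1308.5 kW (5 s.f.)

1308.5 kW


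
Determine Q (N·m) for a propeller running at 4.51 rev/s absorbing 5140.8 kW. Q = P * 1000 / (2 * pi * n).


Formula: Q = P_W / (2 * pi * n)
Step 1 — P_W = 5140.8 kW * 1000 = 5140800.0 W
Step 2 — 2 * pi * n = 2 * pi * 4.51 = 28.337166
Step 3 — Q = 5140800.0 / 28.337166 ≈ 181420 N·m (5 s.f.)

181420 N·m


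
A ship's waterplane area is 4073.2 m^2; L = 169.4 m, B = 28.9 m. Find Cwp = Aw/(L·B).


Formula: Cwp = Aw / (L * B)
Step 1 — L * B = 169.4 * 28.9 = 4895.66 m^2
Step 2 — Cwp = 4073.2 / 4895.66 ≈ 0.83200 (5 s.f.)

0.83200


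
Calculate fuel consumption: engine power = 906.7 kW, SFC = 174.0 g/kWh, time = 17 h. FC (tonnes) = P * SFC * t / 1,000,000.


Formula: FC (tonnes) = P * SFC * t / 1,000,000
Step 1 — P * SFC * t = 906.7 * 174.0 * 17 = 2682018.6 g
Step 2 — FC (tonnes) = 2682018.6 / 1,000,000 ≈ 2.6820 tonnes (5 s.f.)

2.6820 tonnes


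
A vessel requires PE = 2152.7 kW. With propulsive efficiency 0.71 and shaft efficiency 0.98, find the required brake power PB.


Formula: PB = PE / (eta_D * eta_S)
Step 1 — combined efficiency = eta_D * eta_S = 0.71 * 0.98 = 0.6958
Step 2 — PB = 2152.7 / 0.6958 ≈ 3093.8 kW (5 s.f.)

3093.8 kW


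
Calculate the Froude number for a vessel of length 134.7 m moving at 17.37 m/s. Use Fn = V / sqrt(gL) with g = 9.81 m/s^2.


Formula: Fn = V / sqrt(g * L)
Step 1 — g * L = 9.81 * 134.7 = 1321.407
Step 2 — sqrt(g * L) = sqrt(1321.407) = 36.351162
Step 3 — Fn = 17.37 / 36.351162 ≈ 0.47784 (5 s.f.)

0.47784


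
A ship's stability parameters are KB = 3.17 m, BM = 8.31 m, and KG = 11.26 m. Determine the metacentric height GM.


Formula: GM = KB + BM - KG
Step 1 — KM = KB + BM = 3.17 + 8.31 = 11.48 m
Step 2 — GM = KM - KG = 11.48 - 11.26 = 0.22 m

0.22 m


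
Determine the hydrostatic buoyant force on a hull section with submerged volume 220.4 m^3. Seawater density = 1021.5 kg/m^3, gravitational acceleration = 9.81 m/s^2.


Formula: Fb = rho * g * V
Substituting: Fb = 1021.5 * 9.81 * 220.4
Intermediate: 1021.5 * 9.81 = 10020.915
Result: Fb = 10020.915 * 220.4 ≈ 2208600 N (5 s.f.)

2208600 N


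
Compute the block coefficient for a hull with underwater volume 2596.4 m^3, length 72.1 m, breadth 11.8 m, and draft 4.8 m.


Formula: Cb = V / (L * B * T)
Step 1 — L * B * T = 72.1 * 11.8 * 4.8 = 4083.744 m^3
Step 2 — Cb = 2596.4 / 4083.744 ≈ 0.63579 (5 s.f.)

0.63579


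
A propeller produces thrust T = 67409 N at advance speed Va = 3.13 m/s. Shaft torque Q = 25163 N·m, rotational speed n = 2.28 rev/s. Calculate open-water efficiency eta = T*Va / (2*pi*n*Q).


Formula: eta = T * Va / (2 * pi * n * Q)
Step 1 — numerator = T * Va = 67409 * 3.13 = 210990.17
Step 2 — 2 * pi * n = 2 * pi * 2.28 = 14.325663
Step 3 — denominator = 14.325663 * 25163 = 360476.66
Step 4 — eta = 210990.17 / 360476.66 ≈ 0.58531 (5 s.f.)

0.58531
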